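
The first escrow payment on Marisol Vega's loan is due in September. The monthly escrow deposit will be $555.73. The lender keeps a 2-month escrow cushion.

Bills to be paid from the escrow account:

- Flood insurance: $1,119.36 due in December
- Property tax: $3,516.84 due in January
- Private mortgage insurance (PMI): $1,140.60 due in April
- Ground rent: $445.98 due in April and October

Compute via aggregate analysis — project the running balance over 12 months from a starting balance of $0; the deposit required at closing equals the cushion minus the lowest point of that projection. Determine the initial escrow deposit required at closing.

Cushion = 2 × $555.73 = $1,111.46
Trial balance (start $0, +$555.73 each month, − disbursements):
  Sep: +$555.73 → $555.73
  Oct: +$555.73 − $445.98 → $665.48
  Nov: +$555.73 → $1,221.21
  Dec: +$555.73 − $1,119.36 → $657.58
  Jan: +$555.73 − $3,516.84 → -$2,303.53
  Feb: +$555.73 → -$1,747.80
  Mar: +$555.73 → -$1,192.07
  Apr: +$555.73 − $1,586.58 → -$2,222.92
  May: +$555.73 → -$1,667.19
  Jun: +$555.73 → -$1,111.46
  Jul: +$555.73 → -$555.73
  Aug: +$555.73 → $0.00
Lowest trial balance = -$2,303.53 (Jan)
Initial deposit = cushion − low point = $1,111.46 − (-$2,303.53) = $3,414.99

$3,414.99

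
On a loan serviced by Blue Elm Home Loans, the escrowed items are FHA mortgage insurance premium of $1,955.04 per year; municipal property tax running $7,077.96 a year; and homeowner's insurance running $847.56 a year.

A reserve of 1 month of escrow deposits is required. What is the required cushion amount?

$823.38

FHA mortgage insurance premium = $1,955.04 annually
Municipal property tax = $7,077.96 annually
Homeowner's insurance = $847.56 annually
Total annual escrow = $9,880.56
Monthly escrow = $9,880.56 / 12 = $823.38
Required cushion = 1 × $823.38 = $823.38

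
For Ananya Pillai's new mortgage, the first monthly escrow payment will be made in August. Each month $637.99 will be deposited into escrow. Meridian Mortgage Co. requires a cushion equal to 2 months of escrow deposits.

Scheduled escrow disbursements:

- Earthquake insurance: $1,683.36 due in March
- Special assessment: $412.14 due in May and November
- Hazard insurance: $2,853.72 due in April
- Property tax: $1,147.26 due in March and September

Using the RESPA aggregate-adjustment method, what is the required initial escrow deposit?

$2,777.81

Cushion = 2 × $637.99 = $1,275.98
Trial balance (start $0, +$637.99 each month, − disbursements):
  Aug: +$637.99 → $637.99
  Sep: +$637.99 − $1,147.26 → $128.72
  Oct: +$637.99 → $766.71
  Nov: +$637.99 − $412.14 → $992.56
  Dec: +$637.99 → $1,630.55
  Jan: +$637.99 → $2,268.54
  Feb: +$637.99 → $2,906.53
  Mar: +$637.99 − $2,830.62 → $713.90
  Apr: +$637.99 − $2,853.72 → -$1,501.83
  May: +$637.99 − $412.14 → -$1,275.98
  Jun: +$637.99 → -$637.99
  Jul: +$637.99 → $0.00
Lowest trial balance = -$1,501.83 (Apr)
Initial deposit = cushion − low point = $1,275.98 − (-$1,501.83) = $2,777.81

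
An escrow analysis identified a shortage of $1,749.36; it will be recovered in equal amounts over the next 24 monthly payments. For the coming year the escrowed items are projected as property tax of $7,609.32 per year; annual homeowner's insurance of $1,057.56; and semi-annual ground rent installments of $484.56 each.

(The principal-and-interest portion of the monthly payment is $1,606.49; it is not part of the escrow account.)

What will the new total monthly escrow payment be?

$875.89

Property tax = $7,609.32 per year
Homeowner's insurance = $1,057.56 per year
Ground rent = $484.56 × 2 = $969.12 per year
Combined annual = $7,609.32 + $1,057.56 + $969.12 = $9,636.00
Base monthly escrow = $9,636.00 ÷ 12 = $803.00
Shortage spread = $1,749.36 / 24 = $72.89/mo
New monthly escrow = $803.00 + $72.89 = $875.89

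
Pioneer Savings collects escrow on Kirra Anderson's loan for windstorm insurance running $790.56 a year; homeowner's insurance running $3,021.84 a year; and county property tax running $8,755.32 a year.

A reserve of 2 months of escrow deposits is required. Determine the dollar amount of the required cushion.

Windstorm insurance — $790.56 annually
Homeowner's insurance — $3,021.84 annually
County property tax — $8,755.32 annually
Yearly total = $790.56 + $3,021.84 + $8,755.32 = $12,567.72
Per month = $12,567.72 ÷ 12 = $1,047.31
Cushion = 2 × $1,047.31 = $2,094.62

$2,094.62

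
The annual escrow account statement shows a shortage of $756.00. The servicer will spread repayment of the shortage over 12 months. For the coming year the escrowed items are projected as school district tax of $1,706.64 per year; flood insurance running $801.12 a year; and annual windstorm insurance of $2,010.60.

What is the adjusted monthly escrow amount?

$439.53

School district tax = $1,706.64/yr
Flood insurance = $801.12/yr
Windstorm insurance = $2,010.60/yr
Yearly total = $1,706.64 + $801.12 + $2,010.60 = $4,518.36
Per month = $4,518.36 / 12 = $376.53
Shortage spread = $756.00 / 12 = $63.00/mo
Adjusted monthly = $376.53 + $63.00 = $439.53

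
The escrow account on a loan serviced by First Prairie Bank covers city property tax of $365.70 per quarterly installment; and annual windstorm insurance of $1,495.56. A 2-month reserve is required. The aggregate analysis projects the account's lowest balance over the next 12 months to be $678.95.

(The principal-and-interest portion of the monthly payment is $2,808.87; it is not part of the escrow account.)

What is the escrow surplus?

City property tax: $365.70 × 4 = $1,462.80
Windstorm insurance: $1,495.56
Total per year = $2,958.36
Monthly = $2,958.36 ÷ 12 = $246.53
Required cushion = 2 × $246.53 = $493.06
Excess over cushion: $678.95 − $493.06 = $185.89

$185.89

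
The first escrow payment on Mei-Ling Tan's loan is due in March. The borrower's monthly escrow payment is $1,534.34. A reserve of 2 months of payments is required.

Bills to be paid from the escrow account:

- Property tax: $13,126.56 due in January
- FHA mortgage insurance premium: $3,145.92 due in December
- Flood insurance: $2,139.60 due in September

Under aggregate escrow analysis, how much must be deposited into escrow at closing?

Cushion = 2 × $1,534.34 = $3,068.68
Trial balance (start $0, +$1,534.34 each month, − disbursements):
  Mar: +$1,534.34 → $1,534.34
  Apr: +$1,534.34 → $3,068.68
  May: +$1,534.34 → $4,603.02
  Jun: +$1,534.34 → $6,137.36
  Jul: +$1,534.34 → $7,671.70
  Aug: +$1,534.34 → $9,206.04
  Sep: +$1,534.34 − $2,139.60 → $8,600.78
  Oct: +$1,534.34 → $10,135.12
  Nov: +$1,534.34 → $11,669.46
  Dec: +$1,534.34 − $3,145.92 → $10,057.88
  Jan: +$1,534.34 − $13,126.56 → -$1,534.34
  Feb: +$1,534.34 → $0.00
Lowest trial balance = -$1,534.34 (Jan)
Initial deposit = cushion − low point = $3,068.68 − (-$1,534.34) = $4,603.02

$4,603.02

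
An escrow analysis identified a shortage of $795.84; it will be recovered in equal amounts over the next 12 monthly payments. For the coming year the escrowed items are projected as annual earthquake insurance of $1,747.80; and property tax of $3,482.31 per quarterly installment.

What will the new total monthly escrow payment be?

Earthquake insurance — $1,747.80/yr
Property tax — $3,482.31 × 4 = $13,929.24/yr
Yearly total = $15,677.04
Monthly = $15,677.04 / 12 = $1,306.42
Shortage spread = $795.84 ÷ 12 = $66.32/mo
New monthly escrow = $1,306.42 + $66.32 = $1,372.74

$1,372.74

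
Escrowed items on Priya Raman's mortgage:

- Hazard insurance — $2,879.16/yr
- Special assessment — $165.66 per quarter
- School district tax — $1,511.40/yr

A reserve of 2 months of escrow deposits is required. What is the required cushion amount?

$842.20

Hazard insurance — $2,879.16
Special assessment — $165.66 × 4 = $662.64
School district tax — $1,511.40
Total annual escrow = $5,053.20
Per month = $5,053.20 / 12 = $421.10
Reserve = 2 × $421.10 = $842.20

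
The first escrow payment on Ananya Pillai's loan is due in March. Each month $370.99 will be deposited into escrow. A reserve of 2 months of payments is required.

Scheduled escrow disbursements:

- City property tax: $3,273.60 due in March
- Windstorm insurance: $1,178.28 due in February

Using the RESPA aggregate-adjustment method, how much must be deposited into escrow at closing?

$3,644.59

Cushion = 2 × $370.99 = $741.98
Trial balance (start $0, +$370.99 each month, − disbursements):
  Mar: +$370.99 − $3,273.60 → -$2,902.61
  Apr: +$370.99 → -$2,531.62
  May: +$370.99 → -$2,160.63
  Jun: +$370.99 → -$1,789.64
  Jul: +$370.99 → -$1,418.65
  Aug: +$370.99 → -$1,047.66
  Sep: +$370.99 → -$676.67
  Oct: +$370.99 → -$305.68
  Nov: +$370.99 → $65.31
  Dec: +$370.99 → $436.30
  Jan: +$370.99 → $807.29
  Feb: +$370.99 − $1,178.28 → $0.00
Lowest trial balance = -$2,902.61 (Mar)
Initial deposit = cushion − low point = $741.98 − (-$2,902.61) = $3,644.59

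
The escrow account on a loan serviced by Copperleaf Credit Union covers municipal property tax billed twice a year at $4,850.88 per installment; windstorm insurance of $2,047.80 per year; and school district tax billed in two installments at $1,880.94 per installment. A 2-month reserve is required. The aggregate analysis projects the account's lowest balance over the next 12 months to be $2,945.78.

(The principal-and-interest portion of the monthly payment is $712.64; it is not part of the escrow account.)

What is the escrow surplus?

$360.54

Municipal property tax = $4,850.88 × 2 = $9,701.76
Windstorm insurance = $2,047.80
School district tax = $1,880.94 × 2 = $3,761.88
Total annual escrow = $9,701.76 + $2,047.80 + $3,761.88 = $15,511.44
Base monthly escrow = $15,511.44 / 12 = $1,292.62
Cushion = 2 × $1,292.62 = $2,585.24
Surplus = $2,945.78 − $2,585.24 = $360.54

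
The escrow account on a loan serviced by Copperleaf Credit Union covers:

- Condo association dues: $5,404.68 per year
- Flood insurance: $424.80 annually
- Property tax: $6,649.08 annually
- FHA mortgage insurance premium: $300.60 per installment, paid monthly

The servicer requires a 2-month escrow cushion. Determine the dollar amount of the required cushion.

$2,680.96

Condo association dues: $5,404.68 annually
Flood insurance: $424.80 annually
Property tax: $6,649.08 annually
FHA mortgage insurance premium: $300.60 × 12 = $3,607.20 annually
Annual escrow total = $16,085.76
Monthly escrow = $16,085.76 ÷ 12 = $1,340.48
Reserve = 2 × $1,340.48 = $2,680.96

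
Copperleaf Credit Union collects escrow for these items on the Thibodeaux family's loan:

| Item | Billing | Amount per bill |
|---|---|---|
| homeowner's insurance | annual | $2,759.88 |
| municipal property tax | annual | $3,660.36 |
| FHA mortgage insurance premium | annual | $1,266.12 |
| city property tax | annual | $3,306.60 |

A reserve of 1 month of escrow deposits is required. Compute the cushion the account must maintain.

$916.08

Homeowner's insurance: $2,759.88 per year
Municipal property tax: $3,660.36 per year
FHA mortgage insurance premium: $1,266.12 per year
City property tax: $3,306.60 per year
Annual escrow total = $10,992.96
Per month = $10,992.96 ÷ 12 = $916.08
Cushion = 1 × $916.08 = $916.08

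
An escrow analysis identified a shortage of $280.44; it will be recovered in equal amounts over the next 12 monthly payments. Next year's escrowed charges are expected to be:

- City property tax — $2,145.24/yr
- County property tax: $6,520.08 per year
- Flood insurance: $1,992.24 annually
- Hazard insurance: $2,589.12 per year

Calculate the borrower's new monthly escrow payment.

City property tax = $2,145.24/yr
County property tax = $6,520.08/yr
Flood insurance = $1,992.24/yr
Hazard insurance = $2,589.12/yr
Total annual escrow = $13,246.68
Base monthly escrow = $13,246.68 / 12 = $1,103.89
Shortage per month = $280.44 / 12 = $23.37
New monthly escrow = $1,103.89 + $23.37 = $1,127.26

$1,127.26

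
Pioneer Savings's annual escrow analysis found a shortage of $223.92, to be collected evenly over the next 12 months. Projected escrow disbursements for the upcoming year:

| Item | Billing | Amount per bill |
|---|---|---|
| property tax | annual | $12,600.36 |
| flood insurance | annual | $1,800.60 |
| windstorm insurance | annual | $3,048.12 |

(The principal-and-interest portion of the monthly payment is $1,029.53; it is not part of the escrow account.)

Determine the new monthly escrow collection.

Property tax — $12,600.36 annually
Flood insurance — $1,800.60 annually
Windstorm insurance — $3,048.12 annually
Combined annual = $12,600.36 + $1,800.60 + $3,048.12 = $17,449.08
Monthly = $17,449.08 / 12 = $1,454.09
Shortage per month = $223.92 / 12 = $18.66
New monthly escrow = $1,454.09 + $18.66 = $1,472.75

$1,472.75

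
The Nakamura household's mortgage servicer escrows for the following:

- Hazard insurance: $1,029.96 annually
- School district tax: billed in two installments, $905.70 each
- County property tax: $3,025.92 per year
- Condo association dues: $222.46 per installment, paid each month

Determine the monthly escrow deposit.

Hazard insurance = $1,029.96 annually
School district tax = $905.70 × 2 = $1,811.40 annually
County property tax = $3,025.92 annually
Condo association dues = $222.46 × 12 = $2,669.52 annually
Combined annual = $8,536.80
Per month = $8,536.80 ÷ 12 = $711.40

$711.40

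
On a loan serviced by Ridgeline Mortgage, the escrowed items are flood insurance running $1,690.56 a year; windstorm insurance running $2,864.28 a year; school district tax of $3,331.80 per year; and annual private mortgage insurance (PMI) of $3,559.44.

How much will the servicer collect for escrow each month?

$953.84

Flood insurance = $1,690.56/yr
Windstorm insurance = $2,864.28/yr
School district tax = $3,331.80/yr
Private mortgage insurance (PMI) = $3,559.44/yr
Annual escrow total = $11,446.08
Monthly = $11,446.08 / 12 = $953.84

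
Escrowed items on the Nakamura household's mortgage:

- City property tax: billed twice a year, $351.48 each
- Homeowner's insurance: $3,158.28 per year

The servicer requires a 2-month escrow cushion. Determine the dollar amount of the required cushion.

$643.54

City property tax — $351.48 × 2 = $702.96 per year
Homeowner's insurance — $3,158.28 per year
Annual escrow total = $3,861.24
Monthly = $3,861.24 ÷ 12 = $321.77
Required cushion = 2 × $321.77 = $643.54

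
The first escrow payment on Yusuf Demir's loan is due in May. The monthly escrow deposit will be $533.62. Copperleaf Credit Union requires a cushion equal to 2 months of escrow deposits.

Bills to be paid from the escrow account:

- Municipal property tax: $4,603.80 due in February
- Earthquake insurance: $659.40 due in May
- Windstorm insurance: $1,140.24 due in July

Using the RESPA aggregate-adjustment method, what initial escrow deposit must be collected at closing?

Cushion = 2 × $533.62 = $1,067.24
Trial balance (start $0, +$533.62 each month, − disbursements):
  May: +$533.62 − $659.40 → -$125.78
  Jun: +$533.62 → $407.84
  Jul: +$533.62 − $1,140.24 → -$198.78
  Aug: +$533.62 → $334.84
  Sep: +$533.62 → $868.46
  Oct: +$533.62 → $1,402.08
  Nov: +$533.62 → $1,935.70
  Dec: +$533.62 → $2,469.32
  Jan: +$533.62 → $3,002.94
  Feb: +$533.62 − $4,603.80 → -$1,067.24
  Mar: +$533.62 → -$533.62
  Apr: +$533.62 → $0.00
Lowest trial balance = -$1,067.24 (Feb)
Initial deposit = cushion − low point = $1,067.24 − (-$1,067.24) = $2,134.48

$2,134.48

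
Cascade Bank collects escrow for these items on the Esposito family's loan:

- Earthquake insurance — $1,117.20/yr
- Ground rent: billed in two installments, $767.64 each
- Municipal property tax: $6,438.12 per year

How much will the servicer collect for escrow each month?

Earthquake insurance — $1,117.20/yr
Ground rent — $767.64 × 2 = $1,535.28/yr
Municipal property tax — $6,438.12/yr
Yearly total = $1,117.20 + $1,535.28 + $6,438.12 = $9,090.60
Per month = $9,090.60 ÷ 12 = $757.55

$757.55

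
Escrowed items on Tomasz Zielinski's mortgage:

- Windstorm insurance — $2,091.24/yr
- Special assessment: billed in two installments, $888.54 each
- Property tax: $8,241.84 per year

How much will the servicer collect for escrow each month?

Windstorm insurance — $2,091.24/yr
Special assessment — $888.54 × 2 = $1,777.08/yr
Property tax — $8,241.84/yr
Annual escrow total = $2,091.24 + $1,777.08 + $8,241.84 = $12,110.16
Per month = $12,110.16 ÷ 12 = $1,009.18

$1,009.18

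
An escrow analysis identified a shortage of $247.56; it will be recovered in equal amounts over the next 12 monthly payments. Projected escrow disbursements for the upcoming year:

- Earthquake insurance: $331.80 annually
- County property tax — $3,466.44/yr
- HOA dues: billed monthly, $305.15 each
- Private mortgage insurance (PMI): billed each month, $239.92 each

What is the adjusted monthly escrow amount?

Earthquake insurance: $331.80
County property tax: $3,466.44
HOA dues: $305.15 × 12 = $3,661.80
Private mortgage insurance (PMI): $239.92 × 12 = $2,879.04
Combined annual = $10,339.08
Base monthly escrow = $10,339.08 / 12 = $861.59
Shortage spread = $247.56 ÷ 12 = $20.63/mo
Adjusted monthly = $861.59 + $20.63 = $882.22

$882.22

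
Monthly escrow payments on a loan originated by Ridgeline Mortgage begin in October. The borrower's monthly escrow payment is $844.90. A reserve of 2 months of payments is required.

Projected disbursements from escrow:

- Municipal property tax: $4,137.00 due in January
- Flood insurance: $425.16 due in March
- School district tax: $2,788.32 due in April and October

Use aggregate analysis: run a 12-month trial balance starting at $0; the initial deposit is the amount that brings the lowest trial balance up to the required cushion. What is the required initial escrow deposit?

$5,914.30

Cushion = 2 × $844.90 = $1,689.80
Trial balance (start $0, +$844.90 each month, − disbursements):
  Oct: +$844.90 − $2,788.32 → -$1,943.42
  Nov: +$844.90 → -$1,098.52
  Dec: +$844.90 → -$253.62
  Jan: +$844.90 − $4,137.00 → -$3,545.72
  Feb: +$844.90 → -$2,700.82
  Mar: +$844.90 − $425.16 → -$2,281.08
  Apr: +$844.90 − $2,788.32 → -$4,224.50
  May: +$844.90 → -$3,379.60
  Jun: +$844.90 → -$2,534.70
  Jul: +$844.90 → -$1,689.80
  Aug: +$844.90 → -$844.90
  Sep: +$844.90 → $0.00
Lowest trial balance = -$4,224.50 (Apr)
Initial deposit = cushion − low point = $1,689.80 − (-$4,224.50) = $5,914.30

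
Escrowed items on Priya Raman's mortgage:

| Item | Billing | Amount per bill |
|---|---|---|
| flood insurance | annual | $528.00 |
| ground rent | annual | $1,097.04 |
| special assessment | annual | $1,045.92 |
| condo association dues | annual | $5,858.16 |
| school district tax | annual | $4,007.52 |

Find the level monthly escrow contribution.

Flood insurance = $528.00 annually
Ground rent = $1,097.04 annually
Special assessment = $1,045.92 annually
Condo association dues = $5,858.16 annually
School district tax = $4,007.52 annually
Yearly total = $528.00 + $1,097.04 + $1,045.92 + $5,858.16 + $4,007.52 = $12,536.64
Monthly = $12,536.64 / 12 = $1,044.72

$1,044.72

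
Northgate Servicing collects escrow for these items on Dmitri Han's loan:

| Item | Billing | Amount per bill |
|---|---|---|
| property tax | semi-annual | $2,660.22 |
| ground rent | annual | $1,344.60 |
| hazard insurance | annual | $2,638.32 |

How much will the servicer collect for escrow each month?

Property tax = $2,660.22 × 2 = $5,320.44
Ground rent = $1,344.60
Hazard insurance = $2,638.32
Total annual escrow = $9,303.36
Monthly = $9,303.36 ÷ 12 = $775.28

$775.28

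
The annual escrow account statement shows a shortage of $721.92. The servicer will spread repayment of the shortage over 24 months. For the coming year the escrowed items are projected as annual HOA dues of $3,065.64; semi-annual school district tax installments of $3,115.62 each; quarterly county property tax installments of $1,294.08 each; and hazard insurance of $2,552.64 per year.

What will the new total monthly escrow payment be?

HOA dues = $3,065.64 annually
School district tax = $3,115.62 × 2 = $6,231.24 annually
County property tax = $1,294.08 × 4 = $5,176.32 annually
Hazard insurance = $2,552.64 annually
Yearly total = $17,025.84
Monthly = $17,025.84 ÷ 12 = $1,418.82
Shortage spread = $721.92 ÷ 24 = $30.08/mo
New monthly escrow = $1,418.82 + $30.08 = $1,448.90

$1,448.90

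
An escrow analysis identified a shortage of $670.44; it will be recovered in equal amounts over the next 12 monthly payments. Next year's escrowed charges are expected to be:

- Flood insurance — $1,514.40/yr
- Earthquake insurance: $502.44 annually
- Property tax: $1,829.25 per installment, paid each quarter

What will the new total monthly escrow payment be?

$833.69

Flood insurance — $1,514.40 annually
Earthquake insurance — $502.44 annually
Property tax — $1,829.25 × 4 = $7,317.00 annually
Combined annual = $9,333.84
Monthly escrow = $9,333.84 ÷ 12 = $777.82
Monthly shortage recovery: $670.44 / 12 = $55.87
New monthly escrow = $777.82 + $55.87 = $833.69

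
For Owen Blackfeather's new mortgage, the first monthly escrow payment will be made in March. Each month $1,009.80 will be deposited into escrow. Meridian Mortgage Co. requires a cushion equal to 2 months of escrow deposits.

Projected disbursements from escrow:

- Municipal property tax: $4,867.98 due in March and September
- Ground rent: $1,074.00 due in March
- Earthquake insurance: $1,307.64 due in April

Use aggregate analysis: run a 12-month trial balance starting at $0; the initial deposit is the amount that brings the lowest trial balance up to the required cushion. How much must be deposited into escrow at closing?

$7,249.62

Cushion = 2 × $1,009.80 = $2,019.60
Trial balance (start $0, +$1,009.80 each month, − disbursements):
  Mar: +$1,009.80 − $5,941.98 → -$4,932.18
  Apr: +$1,009.80 − $1,307.64 → -$5,230.02
  May: +$1,009.80 → -$4,220.22
  Jun: +$1,009.80 → -$3,210.42
  Jul: +$1,009.80 → -$2,200.62
  Aug: +$1,009.80 → -$1,190.82
  Sep: +$1,009.80 − $4,867.98 → -$5,049.00
  Oct: +$1,009.80 → -$4,039.20
  Nov: +$1,009.80 → -$3,029.40
  Dec: +$1,009.80 → -$2,019.60
  Jan: +$1,009.80 → -$1,009.80
  Feb: +$1,009.80 → $0.00
Lowest trial balance = -$5,230.02 (Apr)
Initial deposit = cushion − low point = $2,019.60 − (-$5,230.02) = $7,249.62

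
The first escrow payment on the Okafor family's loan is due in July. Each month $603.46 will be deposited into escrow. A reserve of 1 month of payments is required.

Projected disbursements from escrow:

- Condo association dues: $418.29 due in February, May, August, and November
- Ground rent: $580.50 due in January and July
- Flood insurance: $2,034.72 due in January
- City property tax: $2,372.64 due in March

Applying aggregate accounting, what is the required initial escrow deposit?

Cushion = 1 × $603.46 = $603.46
Trial balance (start $0, +$603.46 each month, − disbursements):
  Jul: +$603.46 − $580.50 → $22.96
  Aug: +$603.46 − $418.29 → $208.13
  Sep: +$603.46 → $811.59
  Oct: +$603.46 → $1,415.05
  Nov: +$603.46 − $418.29 → $1,600.22
  Dec: +$603.46 → $2,203.68
  Jan: +$603.46 − $2,615.22 → $191.92
  Feb: +$603.46 − $418.29 → $377.09
  Mar: +$603.46 − $2,372.64 → -$1,392.09
  Apr: +$603.46 → -$788.63
  May: +$603.46 − $418.29 → -$603.46
  Jun: +$603.46 → $0.00
Lowest trial balance = -$1,392.09 (Mar)
Initial deposit = cushion − low point = $603.46 − (-$1,392.09) = $1,995.55

$1,995.55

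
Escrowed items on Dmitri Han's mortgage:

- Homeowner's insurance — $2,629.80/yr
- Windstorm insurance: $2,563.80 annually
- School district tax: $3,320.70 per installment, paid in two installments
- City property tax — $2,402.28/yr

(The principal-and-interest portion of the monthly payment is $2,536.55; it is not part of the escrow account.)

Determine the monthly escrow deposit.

Homeowner's insurance: $2,629.80/yr
Windstorm insurance: $2,563.80/yr
School district tax: $3,320.70 × 2 = $6,641.40/yr
City property tax: $2,402.28/yr
Total annual escrow = $2,629.80 + $2,563.80 + $6,641.40 + $2,402.28 = $14,237.28
Base monthly escrow = $14,237.28 / 12 = $1,186.44

$1,186.44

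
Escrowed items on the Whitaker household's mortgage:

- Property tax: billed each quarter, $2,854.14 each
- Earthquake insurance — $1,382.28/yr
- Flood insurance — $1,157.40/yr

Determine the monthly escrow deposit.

Property tax = $2,854.14 × 4 = $11,416.56 annually
Earthquake insurance = $1,382.28 annually
Flood insurance = $1,157.40 annually
Annual escrow total = $11,416.56 + $1,382.28 + $1,157.40 = $13,956.24
Base monthly escrow = $13,956.24 ÷ 12 = $1,163.02

$1,163.02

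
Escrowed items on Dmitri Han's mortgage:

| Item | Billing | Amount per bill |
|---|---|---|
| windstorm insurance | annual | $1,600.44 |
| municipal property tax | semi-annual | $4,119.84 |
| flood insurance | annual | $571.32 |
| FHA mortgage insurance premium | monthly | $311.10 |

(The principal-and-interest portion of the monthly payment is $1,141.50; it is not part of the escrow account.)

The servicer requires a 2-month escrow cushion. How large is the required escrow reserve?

$2,357.44

Windstorm insurance: $1,600.44 annually
Municipal property tax: $4,119.84 × 2 = $8,239.68 annually
Flood insurance: $571.32 annually
FHA mortgage insurance premium: $311.10 × 12 = $3,733.20 annually
Yearly total = $1,600.44 + $8,239.68 + $571.32 + $3,733.20 = $14,144.64
Base monthly escrow = $14,144.64 ÷ 12 = $1,178.72
Reserve = 2 × $1,178.72 = $2,357.44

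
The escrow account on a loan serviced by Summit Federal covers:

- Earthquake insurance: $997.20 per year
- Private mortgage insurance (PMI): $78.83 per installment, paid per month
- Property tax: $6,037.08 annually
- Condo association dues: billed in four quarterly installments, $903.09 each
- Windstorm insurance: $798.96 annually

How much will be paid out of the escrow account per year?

$12,391.56

Earthquake insurance — $997.20/yr
Private mortgage insurance (PMI) — $78.83 × 12 = $945.96/yr
Property tax — $6,037.08/yr
Condo association dues — $903.09 × 4 = $3,612.36/yr
Windstorm insurance — $798.96/yr
Yearly total = $997.20 + $945.96 + $6,037.08 + $3,612.36 + $798.96 = $12,391.56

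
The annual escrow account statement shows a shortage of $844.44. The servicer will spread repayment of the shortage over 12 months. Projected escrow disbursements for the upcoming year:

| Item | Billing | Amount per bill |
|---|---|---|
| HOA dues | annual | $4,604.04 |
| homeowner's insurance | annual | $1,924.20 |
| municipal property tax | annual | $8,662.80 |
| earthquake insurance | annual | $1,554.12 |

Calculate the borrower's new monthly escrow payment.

$1,465.80

HOA dues: $4,604.04/yr
Homeowner's insurance: $1,924.20/yr
Municipal property tax: $8,662.80/yr
Earthquake insurance: $1,554.12/yr
Annual escrow total = $4,604.04 + $1,924.20 + $8,662.80 + $1,554.12 = $16,745.16
Monthly = $16,745.16 ÷ 12 = $1,395.43
Shortage spread = $844.44 ÷ 12 = $70.37/mo
Adjusted monthly = $1,395.43 + $70.37 = $1,465.80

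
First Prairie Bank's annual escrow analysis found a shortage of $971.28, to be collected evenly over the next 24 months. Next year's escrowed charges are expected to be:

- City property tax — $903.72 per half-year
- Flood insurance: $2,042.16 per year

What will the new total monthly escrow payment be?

City property tax — $903.72 × 2 = $1,807.44 per year
Flood insurance — $2,042.16 per year
Total annual escrow = $3,849.60
Per month = $3,849.60 / 12 = $320.80
Monthly shortage recovery: $971.28 / 24 = $40.47
Adjusted monthly = $320.80 + $40.47 = $361.27

$361.27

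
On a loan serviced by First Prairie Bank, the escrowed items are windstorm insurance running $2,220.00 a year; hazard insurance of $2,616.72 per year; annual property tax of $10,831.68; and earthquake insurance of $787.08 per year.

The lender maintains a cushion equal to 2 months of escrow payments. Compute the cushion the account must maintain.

$2,742.58

Windstorm insurance = $2,220.00 annually
Hazard insurance = $2,616.72 annually
Property tax = $10,831.68 annually
Earthquake insurance = $787.08 annually
Combined annual = $2,220.00 + $2,616.72 + $10,831.68 + $787.08 = $16,455.48
Monthly = $16,455.48 / 12 = $1,371.29
Required cushion = 2 × $1,371.29 = $2,742.58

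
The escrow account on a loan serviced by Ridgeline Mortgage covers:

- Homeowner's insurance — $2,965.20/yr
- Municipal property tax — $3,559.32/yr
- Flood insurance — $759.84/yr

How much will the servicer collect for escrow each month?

Homeowner's insurance: $2,965.20/yr
Municipal property tax: $3,559.32/yr
Flood insurance: $759.84/yr
Combined annual = $7,284.36
Monthly escrow = $7,284.36 ÷ 12 = $607.03

$607.03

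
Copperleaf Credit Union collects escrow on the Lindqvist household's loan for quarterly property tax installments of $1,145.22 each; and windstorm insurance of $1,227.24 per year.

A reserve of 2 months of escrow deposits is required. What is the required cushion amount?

$968.02

Property tax: $1,145.22 × 4 = $4,580.88 per year
Windstorm insurance: $1,227.24 per year
Annual escrow total = $5,808.12
Monthly escrow = $5,808.12 / 12 = $484.01
Reserve = 2 × $484.01 = $968.02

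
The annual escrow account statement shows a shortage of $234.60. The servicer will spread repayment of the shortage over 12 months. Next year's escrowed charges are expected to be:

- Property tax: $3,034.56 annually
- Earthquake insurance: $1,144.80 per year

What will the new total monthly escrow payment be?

$367.83

Property tax = $3,034.56 annually
Earthquake insurance = $1,144.80 annually
Total annual escrow = $3,034.56 + $1,144.80 = $4,179.36
Base monthly escrow = $4,179.36 ÷ 12 = $348.28
Shortage spread = $234.60 ÷ 12 = $19.55/mo
Adjusted monthly = $348.28 + $19.55 = $367.83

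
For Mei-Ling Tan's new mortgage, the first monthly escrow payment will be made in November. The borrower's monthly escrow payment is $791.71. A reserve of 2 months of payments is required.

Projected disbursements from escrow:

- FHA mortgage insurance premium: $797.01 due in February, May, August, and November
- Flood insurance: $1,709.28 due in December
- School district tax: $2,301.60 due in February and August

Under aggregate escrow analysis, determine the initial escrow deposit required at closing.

Cushion = 2 × $791.71 = $1,583.42
Trial balance (start $0, +$791.71 each month, − disbursements):
  Nov: +$791.71 − $797.01 → -$5.30
  Dec: +$791.71 − $1,709.28 → -$922.87
  Jan: +$791.71 → -$131.16
  Feb: +$791.71 − $3,098.61 → -$2,438.06
  Mar: +$791.71 → -$1,646.35
  Apr: +$791.71 → -$854.64
  May: +$791.71 − $797.01 → -$859.94
  Jun: +$791.71 → -$68.23
  Jul: +$791.71 → $723.48
  Aug: +$791.71 − $3,098.61 → -$1,583.42
  Sep: +$791.71 → -$791.71
  Oct: +$791.71 → $0.00
Lowest trial balance = -$2,438.06 (Feb)
Initial deposit = cushion − low point = $1,583.42 − (-$2,438.06) = $4,021.48

$4,021.48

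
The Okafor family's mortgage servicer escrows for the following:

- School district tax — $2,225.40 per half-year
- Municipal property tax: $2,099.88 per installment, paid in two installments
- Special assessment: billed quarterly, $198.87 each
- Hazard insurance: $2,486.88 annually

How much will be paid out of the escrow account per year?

School district tax — $2,225.40 × 2 = $4,450.80/yr
Municipal property tax — $2,099.88 × 2 = $4,199.76/yr
Special assessment — $198.87 × 4 = $795.48/yr
Hazard insurance — $2,486.88/yr
Total annual escrow = $11,932.92

$11,932.92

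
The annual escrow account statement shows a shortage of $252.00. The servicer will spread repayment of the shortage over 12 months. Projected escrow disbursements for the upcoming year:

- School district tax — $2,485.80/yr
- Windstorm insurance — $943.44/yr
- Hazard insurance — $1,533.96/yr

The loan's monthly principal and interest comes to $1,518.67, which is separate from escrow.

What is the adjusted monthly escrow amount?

$434.60

School district tax — $2,485.80 annually
Windstorm insurance — $943.44 annually
Hazard insurance — $1,533.96 annually
Yearly total = $2,485.80 + $943.44 + $1,533.96 = $4,963.20
Monthly = $4,963.20 ÷ 12 = $413.60
Monthly shortage recovery: $252.00 ÷ 12 = $21.00
Adjusted monthly = $413.60 + $21.00 = $434.60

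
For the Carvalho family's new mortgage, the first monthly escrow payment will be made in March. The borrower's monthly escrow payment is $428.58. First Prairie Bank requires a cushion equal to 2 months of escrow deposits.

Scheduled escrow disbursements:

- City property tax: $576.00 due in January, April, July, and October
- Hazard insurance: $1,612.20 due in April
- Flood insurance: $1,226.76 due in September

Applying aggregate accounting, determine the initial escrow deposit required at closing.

Cushion = 2 × $428.58 = $857.16
Trial balance (start $0, +$428.58 each month, − disbursements):
  Mar: +$428.58 → $428.58
  Apr: +$428.58 − $2,188.20 → -$1,331.04
  May: +$428.58 → -$902.46
  Jun: +$428.58 → -$473.88
  Jul: +$428.58 − $576.00 → -$621.30
  Aug: +$428.58 → -$192.72
  Sep: +$428.58 − $1,226.76 → -$990.90
  Oct: +$428.58 − $576.00 → -$1,138.32
  Nov: +$428.58 → -$709.74
  Dec: +$428.58 → -$281.16
  Jan: +$428.58 − $576.00 → -$428.58
  Feb: +$428.58 → $0.00
Lowest trial balance = -$1,331.04 (Apr)
Initial deposit = cushion − low point = $857.16 − (-$1,331.04) = $2,188.20

$2,188.20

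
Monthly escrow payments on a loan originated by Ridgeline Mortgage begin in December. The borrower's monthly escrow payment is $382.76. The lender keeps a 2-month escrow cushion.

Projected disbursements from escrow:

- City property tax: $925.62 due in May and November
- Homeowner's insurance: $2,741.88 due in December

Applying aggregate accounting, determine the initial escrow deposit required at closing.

$3,124.64

Cushion = 2 × $382.76 = $765.52
Trial balance (start $0, +$382.76 each month, − disbursements):
  Dec: +$382.76 − $2,741.88 → -$2,359.12
  Jan: +$382.76 → -$1,976.36
  Feb: +$382.76 → -$1,593.60
  Mar: +$382.76 → -$1,210.84
  Apr: +$382.76 → -$828.08
  May: +$382.76 − $925.62 → -$1,370.94
  Jun: +$382.76 → -$988.18
  Jul: +$382.76 → -$605.42
  Aug: +$382.76 → -$222.66
  Sep: +$382.76 → $160.10
  Oct: +$382.76 → $542.86
  Nov: +$382.76 − $925.62 → $0.00
Lowest trial balance = -$2,359.12 (Dec)
Initial deposit = cushion − low point = $765.52 − (-$2,359.12) = $3,124.64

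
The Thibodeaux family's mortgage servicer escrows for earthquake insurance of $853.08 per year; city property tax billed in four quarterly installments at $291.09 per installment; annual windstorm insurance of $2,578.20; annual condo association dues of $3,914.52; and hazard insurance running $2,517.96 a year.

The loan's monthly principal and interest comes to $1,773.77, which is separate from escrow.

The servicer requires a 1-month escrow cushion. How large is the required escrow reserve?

Earthquake insurance — $853.08 annually
City property tax — $291.09 × 4 = $1,164.36 annually
Windstorm insurance — $2,578.20 annually
Condo association dues — $3,914.52 annually
Hazard insurance — $2,517.96 annually
Annual escrow total = $853.08 + $1,164.36 + $2,578.20 + $3,914.52 + $2,517.96 = $11,028.12
Per month = $11,028.12 ÷ 12 = $919.01
Reserve = 1 × $919.01 = $919.01

$919.01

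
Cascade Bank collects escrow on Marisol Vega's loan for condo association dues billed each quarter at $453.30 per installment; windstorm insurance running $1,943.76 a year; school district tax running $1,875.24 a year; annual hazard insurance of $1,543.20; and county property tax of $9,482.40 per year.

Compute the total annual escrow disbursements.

$16,657.80

Condo association dues = $453.30 × 4 = $1,813.20/yr
Windstorm insurance = $1,943.76/yr
School district tax = $1,875.24/yr
Hazard insurance = $1,543.20/yr
County property tax = $9,482.40/yr
Total annual escrow = $1,813.20 + $1,943.76 + $1,875.24 + $1,543.20 + $9,482.40 = $16,657.80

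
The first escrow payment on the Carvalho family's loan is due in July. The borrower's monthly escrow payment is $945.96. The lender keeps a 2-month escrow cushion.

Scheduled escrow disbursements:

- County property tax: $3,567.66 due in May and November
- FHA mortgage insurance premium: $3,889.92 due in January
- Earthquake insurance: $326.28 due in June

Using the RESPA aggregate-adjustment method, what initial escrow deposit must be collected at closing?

$2,727.78

Cushion = 2 × $945.96 = $1,891.92
Trial balance (start $0, +$945.96 each month, − disbursements):
  Jul: +$945.96 → $945.96
  Aug: +$945.96 → $1,891.92
  Sep: +$945.96 → $2,837.88
  Oct: +$945.96 → $3,783.84
  Nov: +$945.96 − $3,567.66 → $1,162.14
  Dec: +$945.96 → $2,108.10
  Jan: +$945.96 − $3,889.92 → -$835.86
  Feb: +$945.96 → $110.10
  Mar: +$945.96 → $1,056.06
  Apr: +$945.96 → $2,002.02
  May: +$945.96 − $3,567.66 → -$619.68
  Jun: +$945.96 − $326.28 → $0.00
Lowest trial balance = -$835.86 (Jan)
Initial deposit = cushion − low point = $1,891.92 − (-$835.86) = $2,727.78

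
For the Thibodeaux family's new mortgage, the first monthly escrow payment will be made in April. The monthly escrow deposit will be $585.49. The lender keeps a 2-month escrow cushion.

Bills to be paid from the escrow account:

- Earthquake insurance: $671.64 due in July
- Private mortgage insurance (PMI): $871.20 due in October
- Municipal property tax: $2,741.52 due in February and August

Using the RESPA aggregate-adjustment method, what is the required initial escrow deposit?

Cushion = 2 × $585.49 = $1,170.98
Trial balance (start $0, +$585.49 each month, − disbursements):
  Apr: +$585.49 → $585.49
  May: +$585.49 → $1,170.98
  Jun: +$585.49 → $1,756.47
  Jul: +$585.49 − $671.64 → $1,670.32
  Aug: +$585.49 − $2,741.52 → -$485.71
  Sep: +$585.49 → $99.78
  Oct: +$585.49 − $871.20 → -$185.93
  Nov: +$585.49 → $399.56
  Dec: +$585.49 → $985.05
  Jan: +$585.49 → $1,570.54
  Feb: +$585.49 − $2,741.52 → -$585.49
  Mar: +$585.49 → $0.00
Lowest trial balance = -$585.49 (Feb)
Initial deposit = cushion − low point = $1,170.98 − (-$585.49) = $1,756.47

$1,756.47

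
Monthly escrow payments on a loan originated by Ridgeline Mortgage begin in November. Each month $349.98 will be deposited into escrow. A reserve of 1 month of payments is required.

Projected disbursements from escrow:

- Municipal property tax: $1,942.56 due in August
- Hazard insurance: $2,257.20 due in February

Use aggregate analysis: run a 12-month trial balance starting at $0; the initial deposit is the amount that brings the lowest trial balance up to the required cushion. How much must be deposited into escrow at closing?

$1,207.26

Cushion = 1 × $349.98 = $349.98
Trial balance (start $0, +$349.98 each month, − disbursements):
  Nov: +$349.98 → $349.98
  Dec: +$349.98 → $699.96
  Jan: +$349.98 → $1,049.94
  Feb: +$349.98 − $2,257.20 → -$857.28
  Mar: +$349.98 → -$507.30
  Apr: +$349.98 → -$157.32
  May: +$349.98 → $192.66
  Jun: +$349.98 → $542.64
  Jul: +$349.98 → $892.62
  Aug: +$349.98 − $1,942.56 → -$699.96
  Sep: +$349.98 → -$349.98
  Oct: +$349.98 → $0.00
Lowest trial balance = -$857.28 (Feb)
Initial deposit = cushion − low point = $349.98 − (-$857.28) = $1,207.26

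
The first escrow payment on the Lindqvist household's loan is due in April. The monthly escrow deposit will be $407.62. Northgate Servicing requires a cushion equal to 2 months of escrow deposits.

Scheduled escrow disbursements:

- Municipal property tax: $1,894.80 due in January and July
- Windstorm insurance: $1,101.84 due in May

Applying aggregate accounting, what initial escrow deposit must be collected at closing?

$2,181.40

Cushion = 2 × $407.62 = $815.24
Trial balance (start $0, +$407.62 each month, − disbursements):
  Apr: +$407.62 → $407.62
  May: +$407.62 − $1,101.84 → -$286.60
  Jun: +$407.62 → $121.02
  Jul: +$407.62 − $1,894.80 → -$1,366.16
  Aug: +$407.62 → -$958.54
  Sep: +$407.62 → -$550.92
  Oct: +$407.62 → -$143.30
  Nov: +$407.62 → $264.32
  Dec: +$407.62 → $671.94
  Jan: +$407.62 − $1,894.80 → -$815.24
  Feb: +$407.62 → -$407.62
  Mar: +$407.62 → $0.00
Lowest trial balance = -$1,366.16 (Jul)
Initial deposit = cushion − low point = $815.24 − (-$1,366.16) = $2,181.40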